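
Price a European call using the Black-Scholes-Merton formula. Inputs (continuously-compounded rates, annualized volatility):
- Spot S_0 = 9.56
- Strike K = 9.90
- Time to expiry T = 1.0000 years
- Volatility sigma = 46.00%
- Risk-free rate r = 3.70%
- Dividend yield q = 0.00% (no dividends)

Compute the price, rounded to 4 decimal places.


Answer: Price = 1.7471

Derivation:
d1 = (ln(S/K) + (r - q + 0.5*sigma^2) * T) / (sigma * sqrt(T)) = 0.23446298
d2 = d1 - sigma * sqrt(T) = -0.22553702
exp(-rT) = 0.96367614; exp(-qT) = 1.00000000
C = S_0 * exp(-qT) * N(d1) - K * exp(-rT) * N(d2)
N(d1) = 0.59268721; N(d2) = 0.41078076
C = 9.5600 * 1.00000000 * 0.59268721 - 9.9000 * 0.96367614 * 0.41078076 = 1.7471


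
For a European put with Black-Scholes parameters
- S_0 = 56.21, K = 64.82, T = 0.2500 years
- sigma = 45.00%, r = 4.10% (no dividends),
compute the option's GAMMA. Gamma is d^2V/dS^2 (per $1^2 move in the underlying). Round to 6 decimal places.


d1 = -0.4753645364; d2 = -0.7003645364
phi(d1) = 0.3563206489; exp(-qT) = 1.0000000000; exp(-rT) = 0.9898023522
Gamma = exp(-qT) * phi(d1) / (S * sigma * sqrt(T)) = 1.0000000000 * 0.3563206489 / (56.2100 * 0.4500 * 0.5000000000) = 0.028174

Answer: Gamma = 0.028174


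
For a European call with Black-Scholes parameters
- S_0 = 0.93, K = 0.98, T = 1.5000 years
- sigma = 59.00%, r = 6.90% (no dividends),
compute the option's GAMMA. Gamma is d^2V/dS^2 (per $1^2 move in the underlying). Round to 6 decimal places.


Answer: Gamma = 0.540746

Derivation:
d1 = 0.4320609489; d2 = -0.2905385252
phi(d1) = 0.3633906455; exp(-qT) = 1.0000000000; exp(-rT) = 0.9016760227
Gamma = exp(-qT) * phi(d1) / (S * sigma * sqrt(T)) = 1.0000000000 * 0.3633906455 / (0.9300 * 0.5900 * 1.2247448714) = 0.540746


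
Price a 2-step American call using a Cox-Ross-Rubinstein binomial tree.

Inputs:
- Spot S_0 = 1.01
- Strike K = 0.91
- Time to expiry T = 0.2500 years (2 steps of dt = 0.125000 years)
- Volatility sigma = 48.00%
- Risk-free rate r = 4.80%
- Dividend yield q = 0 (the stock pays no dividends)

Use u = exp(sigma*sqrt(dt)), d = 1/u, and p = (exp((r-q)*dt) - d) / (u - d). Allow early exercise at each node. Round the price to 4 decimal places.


Answer: Price = V(0,0) = 0.1627

Derivation:
dt = T/N = 0.125000
u = exp(sigma*sqrt(dt)) = 1.184956; d = 1/u = 0.843913
p = (exp((r-q)*dt) - d) / (u - d) = 0.475321
Discount per step: exp(-r*dt) = 0.994018
Stock lattice S(k, i) with i counting down-moves:
  k=0: S(0,0) = 1.0100
  k=1: S(1,0) = 1.1968; S(1,1) = 0.8524
  k=2: S(2,0) = 1.4182; S(2,1) = 1.0100; S(2,2) = 0.7193
Terminal payoffs V(N, i) = max(S_T - K, 0):
  V(2,0) = 0.508162; V(2,1) = 0.100000; V(2,2) = 0.000000
Backward induction: V(k, i) = exp(-r*dt) * [p * V(k+1, i) + (1-p) * V(k+1, i+1)]; then take max(V_cont, immediate exercise) for American.
  V(1,0) = exp(-r*dt) * [p*0.508162 + (1-p)*0.100000] = 0.292249; exercise = 0.286806; V(1,0) = max -> 0.292249
  V(1,1) = exp(-r*dt) * [p*0.100000 + (1-p)*0.000000] = 0.047248; exercise = 0.000000; V(1,1) = max -> 0.047248
  V(0,0) = exp(-r*dt) * [p*0.292249 + (1-p)*0.047248] = 0.162723; exercise = 0.100000; V(0,0) = max -> 0.162723


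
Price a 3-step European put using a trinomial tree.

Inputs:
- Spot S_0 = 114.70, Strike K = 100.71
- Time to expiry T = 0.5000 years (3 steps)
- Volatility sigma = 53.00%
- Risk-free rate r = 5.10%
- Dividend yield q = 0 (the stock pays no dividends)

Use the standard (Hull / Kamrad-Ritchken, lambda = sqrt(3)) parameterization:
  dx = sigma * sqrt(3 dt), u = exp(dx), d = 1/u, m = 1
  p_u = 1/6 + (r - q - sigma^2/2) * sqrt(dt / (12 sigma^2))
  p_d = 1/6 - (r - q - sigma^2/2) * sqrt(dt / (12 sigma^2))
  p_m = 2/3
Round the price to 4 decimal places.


Answer: Price = V(0,0) = 9.1841

Derivation:
dt = T/N = 0.166667; dx = sigma*sqrt(3*dt) = 0.374767
u = exp(dx) = 1.454652; d = 1/u = 0.687450
p_u = 0.146777, p_m = 0.666667, p_d = 0.186557
Discount per step: exp(-r*dt) = 0.991536
Stock lattice S(k, j) with j the centered position index:
  k=0: S(0,+0) = 114.7000
  k=1: S(1,-1) = 78.8505; S(1,+0) = 114.7000; S(1,+1) = 166.8486
  k=2: S(2,-2) = 54.2057; S(2,-1) = 78.8505; S(2,+0) = 114.7000; S(2,+1) = 166.8486; S(2,+2) = 242.7066
  k=3: S(3,-3) = 37.2637; S(3,-2) = 54.2057; S(3,-1) = 78.8505; S(3,+0) = 114.7000; S(3,+1) = 166.8486; S(3,+2) = 242.7066; S(3,+3) = 353.0536
Terminal payoffs V(N, j) = max(K - S_T, 0):
  V(3,-3) = 63.446278; V(3,-2) = 46.504258; V(3,-1) = 21.859518; V(3,+0) = 0.000000; V(3,+1) = 0.000000; V(3,+2) = 0.000000; V(3,+3) = 0.000000
Backward induction: V(k, j) = exp(-r*dt) * [p_u * V(k+1, j+1) + p_m * V(k+1, j) + p_d * V(k+1, j-1)]
  V(2,-2) = exp(-r*dt) * [p_u*21.859518 + p_m*46.504258 + p_d*63.446278] = 45.657893
  V(2,-1) = exp(-r*dt) * [p_u*0.000000 + p_m*21.859518 + p_d*46.504258] = 23.051922
  V(2,+0) = exp(-r*dt) * [p_u*0.000000 + p_m*0.000000 + p_d*21.859518] = 4.043526
  V(2,+1) = exp(-r*dt) * [p_u*0.000000 + p_m*0.000000 + p_d*0.000000] = 0.000000
  V(2,+2) = exp(-r*dt) * [p_u*0.000000 + p_m*0.000000 + p_d*0.000000] = 0.000000
  V(1,-1) = exp(-r*dt) * [p_u*4.043526 + p_m*23.051922 + p_d*45.657893] = 24.272042
  V(1,+0) = exp(-r*dt) * [p_u*0.000000 + p_m*4.043526 + p_d*23.051922] = 6.936962
  V(1,+1) = exp(-r*dt) * [p_u*0.000000 + p_m*0.000000 + p_d*4.043526] = 0.747963
  V(0,+0) = exp(-r*dt) * [p_u*0.747963 + p_m*6.936962 + p_d*24.272042] = 9.184142


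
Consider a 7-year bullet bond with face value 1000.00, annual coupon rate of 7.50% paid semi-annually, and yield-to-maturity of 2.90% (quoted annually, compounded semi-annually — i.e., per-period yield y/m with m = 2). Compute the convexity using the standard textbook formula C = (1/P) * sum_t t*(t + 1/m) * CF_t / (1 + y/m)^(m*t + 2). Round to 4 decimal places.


Answer: Convexity = 39.1196

Derivation:
Coupon per period c = face * coupon_rate / m = 37.500000
Periods per year m = 2; per-period yield y/m = 0.014500
Number of cashflows N = 14
Cashflows (t years, CF_t, discount factor 1/(1+y/m)^(m*t), PV):
  t = 0.5000: CF_t = 37.500000, DF = 0.985707, PV = 36.964022
  t = 1.0000: CF_t = 37.500000, DF = 0.971619, PV = 36.435704
  t = 1.5000: CF_t = 37.500000, DF = 0.957732, PV = 35.914937
  t = 2.0000: CF_t = 37.500000, DF = 0.944043, PV = 35.401614
  t = 2.5000: CF_t = 37.500000, DF = 0.930550, PV = 34.895627
  t = 3.0000: CF_t = 37.500000, DF = 0.917250, PV = 34.396873
  t = 3.5000: CF_t = 37.500000, DF = 0.904140, PV = 33.905247
  t = 4.0000: CF_t = 37.500000, DF = 0.891217, PV = 33.420647
  t = 4.5000: CF_t = 37.500000, DF = 0.878479, PV = 32.942974
  t = 5.0000: CF_t = 37.500000, DF = 0.865923, PV = 32.472128
  t = 5.5000: CF_t = 37.500000, DF = 0.853547, PV = 32.008012
  t = 6.0000: CF_t = 37.500000, DF = 0.841347, PV = 31.550529
  t = 6.5000: CF_t = 37.500000, DF = 0.829322, PV = 31.099585
  t = 7.0000: CF_t = 1037.500000, DF = 0.817469, PV = 848.124065
Price P = sum_t PV_t = 1289.531965
Convexity numerator sum_t t*(t + 1/m) * CF_t / (1+y/m)^(m*t + 2):
  t = 0.5000: term = 17.957469
  t = 1.0000: term = 53.102421
  t = 1.5000: term = 104.686882
  t = 2.0000: term = 171.984364
  t = 2.5000: term = 254.289350
  t = 3.0000: term = 350.916796
  t = 3.5000: term = 461.201638
  t = 4.0000: term = 584.498309
  t = 4.5000: term = 720.180272
  t = 5.0000: term = 867.639559
  t = 5.5000: term = 1026.286320
  t = 6.0000: term = 1195.548381
  t = 6.5000: term = 1374.870817
  t = 7.0000: term = 43262.796315
Convexity = (1/P) * sum = 50445.958894 / 1289.531965 = 39.119588


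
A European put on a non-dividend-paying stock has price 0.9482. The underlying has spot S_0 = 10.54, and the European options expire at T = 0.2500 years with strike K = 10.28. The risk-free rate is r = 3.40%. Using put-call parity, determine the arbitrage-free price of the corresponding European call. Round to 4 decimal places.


Put-call parity: C - P = S_0 * exp(-qT) - K * exp(-rT).
S_0 * exp(-qT) = 10.5400 * 1.00000000 = 10.54000000
K * exp(-rT) = 10.2800 * 0.99153602 = 10.19299032
C = P + S*exp(-qT) - K*exp(-rT)
C = 0.9482 + 10.54000000 - 10.19299032 = 1.2952

Answer: Call price = 1.2952


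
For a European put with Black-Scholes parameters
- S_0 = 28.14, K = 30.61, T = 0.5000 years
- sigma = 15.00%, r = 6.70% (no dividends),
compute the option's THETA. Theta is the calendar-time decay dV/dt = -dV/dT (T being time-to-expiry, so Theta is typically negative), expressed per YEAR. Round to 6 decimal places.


d1 = -0.4243555332; d2 = -0.5304215504
phi(d1) = 0.3645916414; exp(-qT) = 1.0000000000; exp(-rT) = 0.9670549112
Theta = -S*exp(-qT)*phi(d1)*sigma/(2*sqrt(T)) + r*K*exp(-rT)*N(-d2) - q*S*exp(-qT)*N(-d1)
N(-d1) = 0.6643467276; N(-d2) = 0.7020901562; sqrt(T) = 0.7071067812
Term 1 = -28.1400 * 1.0000000000 * 0.3645916414 * 0.1500 / (2 * 0.7071067812) = -1.0881958420
Term 2 = 0.0670 * 30.6100 * 0.9670549112 * 0.7020901562 = 1.3924581490
Term 3 = 0 (no dividend yield, q = 0)
Theta = -1.0881958420 + (1.3924581490) + (0.0000000000) = 0.304262

Answer: Theta = 0.304262


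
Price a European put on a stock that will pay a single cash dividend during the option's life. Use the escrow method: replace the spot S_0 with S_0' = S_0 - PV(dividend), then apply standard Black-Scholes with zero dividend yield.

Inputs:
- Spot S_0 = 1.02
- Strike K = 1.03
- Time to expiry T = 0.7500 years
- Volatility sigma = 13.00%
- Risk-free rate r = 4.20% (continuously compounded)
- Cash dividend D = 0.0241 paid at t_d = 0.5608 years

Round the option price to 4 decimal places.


PV(D) = D * exp(-r * t_d) = 0.0241 * 0.97672162 = 0.02353899
S_0' = S_0 - PV(D) = 1.0200 - 0.02353899 = 0.99646101
d1 = (ln(S_0'/K) + (r + sigma^2/2)*T) / (sigma*sqrt(T)) = 0.04204380
d2 = d1 - sigma*sqrt(T) = -0.07053950
exp(-rT) = 0.96899096
N(-d1) = 0.48323189; N(-d2) = 0.52811787
P = K * exp(-rT) * N(-d2) - S_0' * N(-d1) = 1.0300 * 0.96899096 * 0.52811787 - 0.99646101 * 0.48323189 = 0.0456

Answer: Price = 0.0456


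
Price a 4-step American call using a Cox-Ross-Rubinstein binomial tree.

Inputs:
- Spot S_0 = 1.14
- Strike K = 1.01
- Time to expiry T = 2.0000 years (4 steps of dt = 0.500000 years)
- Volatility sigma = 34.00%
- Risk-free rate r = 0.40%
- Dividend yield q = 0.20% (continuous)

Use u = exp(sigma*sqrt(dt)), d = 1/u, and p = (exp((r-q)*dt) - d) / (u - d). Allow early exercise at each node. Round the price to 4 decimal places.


Answer: Price = V(0,0) = 0.2816

Derivation:
dt = T/N = 0.500000
u = exp(sigma*sqrt(dt)) = 1.271778; d = 1/u = 0.786300
p = (exp((r-q)*dt) - d) / (u - d) = 0.442245
Discount per step: exp(-r*dt) = 0.998002
Stock lattice S(k, i) with i counting down-moves:
  k=0: S(0,0) = 1.1400
  k=1: S(1,0) = 1.4498; S(1,1) = 0.8964
  k=2: S(2,0) = 1.8439; S(2,1) = 1.1400; S(2,2) = 0.7048
  k=3: S(3,0) = 2.3450; S(3,1) = 1.4498; S(3,2) = 0.8964; S(3,3) = 0.5542
  k=4: S(4,0) = 2.9823; S(4,1) = 1.8439; S(4,2) = 1.1400; S(4,3) = 0.7048; S(4,4) = 0.4358
Terminal payoffs V(N, i) = max(S_T - K, 0):
  V(4,0) = 1.972296; V(4,1) = 0.833859; V(4,2) = 0.130000; V(4,3) = 0.000000; V(4,4) = 0.000000
Backward induction: V(k, i) = exp(-r*dt) * [p * V(k+1, i) + (1-p) * V(k+1, i+1)]; then take max(V_cont, immediate exercise) for American.
  V(3,0) = exp(-r*dt) * [p*1.972296 + (1-p)*0.833859] = 1.334655; exercise = 1.334981; V(3,0) = max -> 1.334981
  V(3,1) = exp(-r*dt) * [p*0.833859 + (1-p)*0.130000] = 0.440396; exercise = 0.439827; V(3,1) = max -> 0.440396
  V(3,2) = exp(-r*dt) * [p*0.130000 + (1-p)*0.000000] = 0.057377; exercise = 0.000000; V(3,2) = max -> 0.057377
  V(3,3) = exp(-r*dt) * [p*0.000000 + (1-p)*0.000000] = 0.000000; exercise = 0.000000; V(3,3) = max -> 0.000000
  V(2,0) = exp(-r*dt) * [p*1.334981 + (1-p)*0.440396] = 0.834351; exercise = 0.833859; V(2,0) = max -> 0.834351
  V(2,1) = exp(-r*dt) * [p*0.440396 + (1-p)*0.057377] = 0.226312; exercise = 0.130000; V(2,1) = max -> 0.226312
  V(2,2) = exp(-r*dt) * [p*0.057377 + (1-p)*0.000000] = 0.025324; exercise = 0.000000; V(2,2) = max -> 0.025324
  V(1,0) = exp(-r*dt) * [p*0.834351 + (1-p)*0.226312] = 0.494225; exercise = 0.439827; V(1,0) = max -> 0.494225
  V(1,1) = exp(-r*dt) * [p*0.226312 + (1-p)*0.025324] = 0.113982; exercise = 0.000000; V(1,1) = max -> 0.113982
  V(0,0) = exp(-r*dt) * [p*0.494225 + (1-p)*0.113982] = 0.281578; exercise = 0.130000; V(0,0) = max -> 0.281578


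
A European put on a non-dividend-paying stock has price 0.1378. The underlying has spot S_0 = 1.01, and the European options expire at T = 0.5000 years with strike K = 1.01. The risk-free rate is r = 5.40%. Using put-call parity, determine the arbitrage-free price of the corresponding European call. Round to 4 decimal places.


Answer: Call price = 0.1647

Derivation:
Put-call parity: C - P = S_0 * exp(-qT) - K * exp(-rT).
S_0 * exp(-qT) = 1.0100 * 1.00000000 = 1.01000000
K * exp(-rT) = 1.0100 * 0.97336124 = 0.98309485
C = P + S*exp(-qT) - K*exp(-rT)
C = 0.1378 + 1.01000000 - 0.98309485 = 0.1647


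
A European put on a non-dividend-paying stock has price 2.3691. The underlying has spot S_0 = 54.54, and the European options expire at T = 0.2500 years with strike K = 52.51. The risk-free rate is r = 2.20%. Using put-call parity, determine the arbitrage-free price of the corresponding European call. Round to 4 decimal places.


Put-call parity: C - P = S_0 * exp(-qT) - K * exp(-rT).
S_0 * exp(-qT) = 54.5400 * 1.00000000 = 54.54000000
K * exp(-rT) = 52.5100 * 0.99451510 = 52.22198776
C = P + S*exp(-qT) - K*exp(-rT)
C = 2.3691 + 54.54000000 - 52.22198776 = 4.6871

Answer: Call price = 4.6871


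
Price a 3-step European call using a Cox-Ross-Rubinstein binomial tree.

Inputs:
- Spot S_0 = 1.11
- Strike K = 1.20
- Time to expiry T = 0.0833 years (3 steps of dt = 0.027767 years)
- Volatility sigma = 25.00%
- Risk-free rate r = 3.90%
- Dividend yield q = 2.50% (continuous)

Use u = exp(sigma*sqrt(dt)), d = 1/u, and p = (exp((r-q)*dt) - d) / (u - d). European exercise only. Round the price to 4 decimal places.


Answer: Price = V(0,0) = 0.0070

Derivation:
dt = T/N = 0.027767
u = exp(sigma*sqrt(dt)) = 1.042538; d = 1/u = 0.959197
p = (exp((r-q)*dt) - d) / (u - d) = 0.494252
Discount per step: exp(-r*dt) = 0.998918
Stock lattice S(k, i) with i counting down-moves:
  k=0: S(0,0) = 1.1100
  k=1: S(1,0) = 1.1572; S(1,1) = 1.0647
  k=2: S(2,0) = 1.2064; S(2,1) = 1.1100; S(2,2) = 1.0213
  k=3: S(3,0) = 1.2578; S(3,1) = 1.1572; S(3,2) = 1.0647; S(3,3) = 0.9796
Terminal payoffs V(N, i) = max(S_T - K, 0):
  V(3,0) = 0.057763; V(3,1) = 0.000000; V(3,2) = 0.000000; V(3,3) = 0.000000
Backward induction: V(k, i) = exp(-r*dt) * [p * V(k+1, i) + (1-p) * V(k+1, i+1)].
  V(2,0) = exp(-r*dt) * [p*0.057763 + (1-p)*0.000000] = 0.028519
  V(2,1) = exp(-r*dt) * [p*0.000000 + (1-p)*0.000000] = 0.000000
  V(2,2) = exp(-r*dt) * [p*0.000000 + (1-p)*0.000000] = 0.000000
  V(1,0) = exp(-r*dt) * [p*0.028519 + (1-p)*0.000000] = 0.014080
  V(1,1) = exp(-r*dt) * [p*0.000000 + (1-p)*0.000000] = 0.000000
  V(0,0) = exp(-r*dt) * [p*0.014080 + (1-p)*0.000000] = 0.006952


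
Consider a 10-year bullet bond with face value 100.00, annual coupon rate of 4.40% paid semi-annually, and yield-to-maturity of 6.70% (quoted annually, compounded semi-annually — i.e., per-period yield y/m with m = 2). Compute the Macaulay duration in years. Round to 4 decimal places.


Coupon per period c = face * coupon_rate / m = 2.200000
Periods per year m = 2; per-period yield y/m = 0.033500
Number of cashflows N = 20
Cashflows (t years, CF_t, discount factor 1/(1+y/m)^(m*t), PV):
  t = 0.5000: CF_t = 2.200000, DF = 0.967586, PV = 2.128689
  t = 1.0000: CF_t = 2.200000, DF = 0.936222, PV = 2.059689
  t = 1.5000: CF_t = 2.200000, DF = 0.905876, PV = 1.992926
  t = 2.0000: CF_t = 2.200000, DF = 0.876512, PV = 1.928327
  t = 2.5000: CF_t = 2.200000, DF = 0.848101, PV = 1.865822
  t = 3.0000: CF_t = 2.200000, DF = 0.820611, PV = 1.805343
  t = 3.5000: CF_t = 2.200000, DF = 0.794011, PV = 1.746825
  t = 4.0000: CF_t = 2.200000, DF = 0.768274, PV = 1.690203
  t = 4.5000: CF_t = 2.200000, DF = 0.743371, PV = 1.635416
  t = 5.0000: CF_t = 2.200000, DF = 0.719275, PV = 1.582406
  t = 5.5000: CF_t = 2.200000, DF = 0.695961, PV = 1.531114
  t = 6.0000: CF_t = 2.200000, DF = 0.673402, PV = 1.481484
  t = 6.5000: CF_t = 2.200000, DF = 0.651574, PV = 1.433463
  t = 7.0000: CF_t = 2.200000, DF = 0.630454, PV = 1.386998
  t = 7.5000: CF_t = 2.200000, DF = 0.610018, PV = 1.342040
  t = 8.0000: CF_t = 2.200000, DF = 0.590245, PV = 1.298539
  t = 8.5000: CF_t = 2.200000, DF = 0.571113, PV = 1.256448
  t = 9.0000: CF_t = 2.200000, DF = 0.552601, PV = 1.215721
  t = 9.5000: CF_t = 2.200000, DF = 0.534689, PV = 1.176315
  t = 10.0000: CF_t = 102.200000, DF = 0.517357, PV = 52.873892
Price P = sum_t PV_t = 83.431660
Macaulay numerator sum_t t * PV_t:
  t * PV_t at t = 0.5000: 1.064344
  t * PV_t at t = 1.0000: 2.059689
  t * PV_t at t = 1.5000: 2.989389
  t * PV_t at t = 2.0000: 3.856655
  t * PV_t at t = 2.5000: 4.664556
  t * PV_t at t = 3.0000: 5.416030
  t * PV_t at t = 3.5000: 6.113886
  t * PV_t at t = 4.0000: 6.760811
  t * PV_t at t = 4.5000: 7.359374
  t * PV_t at t = 5.0000: 7.912029
  t * PV_t at t = 5.5000: 8.421124
  t * PV_t at t = 6.0000: 8.888903
  t * PV_t at t = 6.5000: 9.317508
  t * PV_t at t = 7.0000: 9.708989
  t * PV_t at t = 7.5000: 10.065300
  t * PV_t at t = 8.0000: 10.388312
  t * PV_t at t = 8.5000: 10.679808
  t * PV_t at t = 9.0000: 10.941492
  t * PV_t at t = 9.5000: 11.174990
  t * PV_t at t = 10.0000: 528.738916
Macaulay duration D = (sum_t t * PV_t) / P = 666.522106 / 83.431660 = 7.988839

Answer: Macaulay duration = 7.9888 years


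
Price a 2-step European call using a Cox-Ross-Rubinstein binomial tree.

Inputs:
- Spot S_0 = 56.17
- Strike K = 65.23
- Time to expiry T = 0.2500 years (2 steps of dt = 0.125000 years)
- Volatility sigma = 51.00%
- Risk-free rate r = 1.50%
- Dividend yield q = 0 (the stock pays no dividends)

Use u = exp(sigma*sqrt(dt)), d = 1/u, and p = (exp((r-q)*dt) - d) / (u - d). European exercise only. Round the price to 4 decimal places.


dt = T/N = 0.125000
u = exp(sigma*sqrt(dt)) = 1.197591; d = 1/u = 0.835009
p = (exp((r-q)*dt) - d) / (u - d) = 0.460220
Discount per step: exp(-r*dt) = 0.998127
Stock lattice S(k, i) with i counting down-moves:
  k=0: S(0,0) = 56.1700
  k=1: S(1,0) = 67.2687; S(1,1) = 46.9025
  k=2: S(2,0) = 80.5604; S(2,1) = 56.1700; S(2,2) = 39.1640
Terminal payoffs V(N, i) = max(S_T - K, 0):
  V(2,0) = 15.330404; V(2,1) = 0.000000; V(2,2) = 0.000000
Backward induction: V(k, i) = exp(-r*dt) * [p * V(k+1, i) + (1-p) * V(k+1, i+1)].
  V(1,0) = exp(-r*dt) * [p*15.330404 + (1-p)*0.000000] = 7.042139
  V(1,1) = exp(-r*dt) * [p*0.000000 + (1-p)*0.000000] = 0.000000
  V(0,0) = exp(-r*dt) * [p*7.042139 + (1-p)*0.000000] = 3.234861

Answer: Price = V(0,0) = 3.2349


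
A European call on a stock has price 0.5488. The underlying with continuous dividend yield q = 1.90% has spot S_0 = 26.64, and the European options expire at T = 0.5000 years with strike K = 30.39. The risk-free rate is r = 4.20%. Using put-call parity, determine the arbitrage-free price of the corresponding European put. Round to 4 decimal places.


Answer: Put price = 3.9191

Derivation:
Put-call parity: C - P = S_0 * exp(-qT) - K * exp(-rT).
S_0 * exp(-qT) = 26.6400 * 0.99054498 = 26.38811833
K * exp(-rT) = 30.3900 * 0.97921896 = 29.75846433
P = C - S*exp(-qT) + K*exp(-rT)
P = 0.5488 - 26.38811833 + 29.75846433 = 3.9191


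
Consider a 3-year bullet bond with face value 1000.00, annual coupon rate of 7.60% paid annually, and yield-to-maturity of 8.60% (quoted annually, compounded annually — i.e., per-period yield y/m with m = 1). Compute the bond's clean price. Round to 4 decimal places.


Answer: Price = 974.5055

Derivation:
Coupon per period c = face * coupon_rate / m = 76.000000
Periods per year m = 1; per-period yield y/m = 0.086000
Number of cashflows N = 3
Cashflows (t years, CF_t, discount factor 1/(1+y/m)^(m*t), PV):
  t = 1.0000: CF_t = 76.000000, DF = 0.920810, PV = 69.981584
  t = 2.0000: CF_t = 76.000000, DF = 0.847892, PV = 64.439764
  t = 3.0000: CF_t = 1076.000000, DF = 0.780747, PV = 840.084159
Price P = sum_t PV_t = 974.505507


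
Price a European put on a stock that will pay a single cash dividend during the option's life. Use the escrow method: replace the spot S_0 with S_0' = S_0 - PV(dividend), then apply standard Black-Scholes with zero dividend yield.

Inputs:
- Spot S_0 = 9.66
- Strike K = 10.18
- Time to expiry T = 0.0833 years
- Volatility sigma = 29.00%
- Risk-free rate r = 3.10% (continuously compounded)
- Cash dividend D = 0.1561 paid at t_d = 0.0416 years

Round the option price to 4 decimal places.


PV(D) = D * exp(-r * t_d) = 0.1561 * 0.99871123 = 0.15589882
S_0' = S_0 - PV(D) = 9.6600 - 0.15589882 = 9.50410118
d1 = (ln(S_0'/K) + (r + sigma^2/2)*T) / (sigma*sqrt(T)) = -0.74811533
d2 = d1 - sigma*sqrt(T) = -0.83181437
exp(-rT) = 0.99742103
N(-d1) = 0.77280470; N(-d2) = 0.79724313
P = K * exp(-rT) * N(-d2) - S_0' * N(-d1) = 10.1800 * 0.99742103 * 0.79724313 - 9.50410118 * 0.77280470 = 0.7502

Answer: Price = 0.7502


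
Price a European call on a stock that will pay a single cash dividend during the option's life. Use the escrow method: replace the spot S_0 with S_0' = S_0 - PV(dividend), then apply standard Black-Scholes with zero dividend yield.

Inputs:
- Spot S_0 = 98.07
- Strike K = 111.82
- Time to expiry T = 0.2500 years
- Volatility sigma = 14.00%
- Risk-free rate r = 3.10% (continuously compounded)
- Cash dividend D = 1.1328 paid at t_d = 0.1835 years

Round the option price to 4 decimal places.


Answer: Price = 0.0744

Derivation:
PV(D) = D * exp(-r * t_d) = 1.1328 * 0.99432765 = 1.12637436
S_0' = S_0 - PV(D) = 98.0700 - 1.12637436 = 96.94362564
d1 = (ln(S_0'/K) + (r + sigma^2/2)*T) / (sigma*sqrt(T)) = -1.89372579
d2 = d1 - sigma*sqrt(T) = -1.96372579
exp(-rT) = 0.99227995
N(d1) = 0.02913071; N(d2) = 0.02478095
C = S_0' * N(d1) - K * exp(-rT) * N(d2) = 96.94362564 * 0.02913071 - 111.8200 * 0.99227995 * 0.02478095 = 0.0744


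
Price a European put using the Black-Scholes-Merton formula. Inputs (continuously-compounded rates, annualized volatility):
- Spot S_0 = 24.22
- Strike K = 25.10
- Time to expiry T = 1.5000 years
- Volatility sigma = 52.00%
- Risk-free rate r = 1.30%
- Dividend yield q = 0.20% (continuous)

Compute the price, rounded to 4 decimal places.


d1 = (ln(S/K) + (r - q + 0.5*sigma^2) * T) / (sigma * sqrt(T)) = 0.28830320
d2 = d1 - sigma * sqrt(T) = -0.34856413
exp(-rT) = 0.98068890; exp(-qT) = 0.99700450
P = K * exp(-rT) * N(-d2) - S_0 * exp(-qT) * N(-d1)
N(-d1) = 0.38655733; N(-d2) = 0.63629172
P = 25.1000 * 0.98068890 * 0.63629172 - 24.2200 * 0.99700450 * 0.38655733 = 6.3281

Answer: Price = 6.3281


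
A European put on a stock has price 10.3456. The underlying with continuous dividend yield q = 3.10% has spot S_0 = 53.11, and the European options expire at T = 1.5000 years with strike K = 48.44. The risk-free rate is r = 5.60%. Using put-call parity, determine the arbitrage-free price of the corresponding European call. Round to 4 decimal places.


Answer: Call price = 16.5053

Derivation:
Put-call parity: C - P = S_0 * exp(-qT) - K * exp(-rT).
S_0 * exp(-qT) = 53.1100 * 0.95456456 = 50.69692381
K * exp(-rT) = 48.4400 * 0.91943126 = 44.53725005
C = P + S*exp(-qT) - K*exp(-rT)
C = 10.3456 + 50.69692381 - 44.53725005 = 16.5053


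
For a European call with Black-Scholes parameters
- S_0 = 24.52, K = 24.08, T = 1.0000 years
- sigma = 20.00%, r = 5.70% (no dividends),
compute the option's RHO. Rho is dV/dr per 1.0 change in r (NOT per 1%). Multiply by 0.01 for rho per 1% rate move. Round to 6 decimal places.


Answer: Rho = 13.841934

Derivation:
d1 = 0.4755374531; d2 = 0.2755374531
phi(d1) = 0.3562913557; exp(-qT) = 1.0000000000; exp(-rT) = 0.9445940694
N(d2) = 0.6085483222
Rho = K*T*exp(-rT)*N(d2) = 24.0800 * 1.0000 * 0.9445940694 * 0.6085483222 = 13.841934


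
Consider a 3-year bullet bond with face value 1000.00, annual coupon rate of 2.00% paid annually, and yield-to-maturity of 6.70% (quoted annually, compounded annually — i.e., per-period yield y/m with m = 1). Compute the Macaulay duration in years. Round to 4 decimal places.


Coupon per period c = face * coupon_rate / m = 20.000000
Periods per year m = 1; per-period yield y/m = 0.067000
Number of cashflows N = 3
Cashflows (t years, CF_t, discount factor 1/(1+y/m)^(m*t), PV):
  t = 1.0000: CF_t = 20.000000, DF = 0.937207, PV = 18.744142
  t = 2.0000: CF_t = 20.000000, DF = 0.878357, PV = 17.567144
  t = 3.0000: CF_t = 1020.000000, DF = 0.823203, PV = 839.666668
Price P = sum_t PV_t = 875.977954
Macaulay numerator sum_t t * PV_t:
  t * PV_t at t = 1.0000: 18.744142
  t * PV_t at t = 2.0000: 35.134288
  t * PV_t at t = 3.0000: 2519.000004
Macaulay duration D = (sum_t t * PV_t) / P = 2572.878434 / 875.977954 = 2.937150

Answer: Macaulay duration = 2.9371 years


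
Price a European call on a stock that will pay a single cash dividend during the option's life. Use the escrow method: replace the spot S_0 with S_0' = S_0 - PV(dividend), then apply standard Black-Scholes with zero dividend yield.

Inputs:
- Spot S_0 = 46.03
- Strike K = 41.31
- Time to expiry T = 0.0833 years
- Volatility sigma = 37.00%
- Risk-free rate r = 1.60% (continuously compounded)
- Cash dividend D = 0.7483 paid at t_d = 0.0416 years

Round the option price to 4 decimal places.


PV(D) = D * exp(-r * t_d) = 0.7483 * 0.99933462 = 0.74780210
S_0' = S_0 - PV(D) = 46.0300 - 0.74780210 = 45.28219790
d1 = (ln(S_0'/K) + (r + sigma^2/2)*T) / (sigma*sqrt(T)) = 0.92560637
d2 = d1 - sigma*sqrt(T) = 0.81881794
exp(-rT) = 0.99866809
N(d1) = 0.82267471; N(d2) = 0.79355485
C = S_0' * N(d1) - K * exp(-rT) * N(d2) = 45.28219790 * 0.82267471 - 41.3100 * 0.99866809 * 0.79355485 = 4.5144

Answer: Price = 4.5144


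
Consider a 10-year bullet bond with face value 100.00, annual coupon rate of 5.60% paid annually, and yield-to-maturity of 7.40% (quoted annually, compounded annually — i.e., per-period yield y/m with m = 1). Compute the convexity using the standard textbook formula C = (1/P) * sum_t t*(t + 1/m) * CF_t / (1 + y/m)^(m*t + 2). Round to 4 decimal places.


Coupon per period c = face * coupon_rate / m = 5.600000
Periods per year m = 1; per-period yield y/m = 0.074000
Number of cashflows N = 10
Cashflows (t years, CF_t, discount factor 1/(1+y/m)^(m*t), PV):
  t = 1.0000: CF_t = 5.600000, DF = 0.931099, PV = 5.214153
  t = 2.0000: CF_t = 5.600000, DF = 0.866945, PV = 4.854891
  t = 3.0000: CF_t = 5.600000, DF = 0.807211, PV = 4.520382
  t = 4.0000: CF_t = 5.600000, DF = 0.751593, PV = 4.208922
  t = 5.0000: CF_t = 5.600000, DF = 0.699808, PV = 3.918922
  t = 6.0000: CF_t = 5.600000, DF = 0.651590, PV = 3.648903
  t = 7.0000: CF_t = 5.600000, DF = 0.606694, PV = 3.397489
  t = 8.0000: CF_t = 5.600000, DF = 0.564892, PV = 3.163398
  t = 9.0000: CF_t = 5.600000, DF = 0.525971, PV = 2.945435
  t = 10.0000: CF_t = 105.600000, DF = 0.489731, PV = 51.715545
Price P = sum_t PV_t = 87.588040
Convexity numerator sum_t t*(t + 1/m) * CF_t / (1+y/m)^(m*t + 2):
  t = 1.0000: term = 9.040765
  t = 2.0000: term = 25.253533
  t = 3.0000: term = 47.027064
  t = 4.0000: term = 72.978063
  t = 5.0000: term = 101.924670
  t = 6.0000: term = 132.862698
  t = 7.0000: term = 164.944380
  t = 8.0000: term = 197.459353
  t = 9.0000: term = 229.817683
  t = 10.0000: term = 4931.797396
Convexity = (1/P) * sum = 5913.105605 / 87.588040 = 67.510423

Answer: Convexity = 67.5104


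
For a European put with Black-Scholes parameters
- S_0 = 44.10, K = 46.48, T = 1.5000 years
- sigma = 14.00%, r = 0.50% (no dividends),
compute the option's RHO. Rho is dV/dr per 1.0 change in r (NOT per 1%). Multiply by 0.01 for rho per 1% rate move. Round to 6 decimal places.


d1 = -0.1770767051; d2 = -0.3485409871
phi(d1) = 0.3927364067; exp(-qT) = 1.0000000000; exp(-rT) = 0.9925280548
N(-d2) = 0.6362830310
Rho = -K*T*exp(-rT)*N(-d2) = -46.4800 * 1.5000 * 0.9925280548 * 0.6362830310 = -44.030185

Answer: Rho = -44.030185


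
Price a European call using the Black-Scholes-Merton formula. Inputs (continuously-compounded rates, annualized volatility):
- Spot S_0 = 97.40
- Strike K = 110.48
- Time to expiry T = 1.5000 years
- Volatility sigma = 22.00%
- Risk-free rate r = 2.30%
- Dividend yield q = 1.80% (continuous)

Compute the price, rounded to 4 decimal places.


d1 = (ln(S/K) + (r - q + 0.5*sigma^2) * T) / (sigma * sqrt(T)) = -0.30510361
d2 = d1 - sigma * sqrt(T) = -0.57454748
exp(-rT) = 0.96608834; exp(-qT) = 0.97336124
C = S_0 * exp(-qT) * N(d1) - K * exp(-rT) * N(d2)
N(d1) = 0.38014362; N(d2) = 0.28279869
C = 97.4000 * 0.97336124 * 0.38014362 - 110.4800 * 0.96608834 * 0.28279869 = 5.8556

Answer: Price = 5.8556


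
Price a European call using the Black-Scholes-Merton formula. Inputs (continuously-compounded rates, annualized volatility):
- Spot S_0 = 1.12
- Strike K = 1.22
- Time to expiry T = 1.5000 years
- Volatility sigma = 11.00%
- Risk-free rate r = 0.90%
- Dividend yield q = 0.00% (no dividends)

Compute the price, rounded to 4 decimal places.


Answer: Price = 0.0293

Derivation:
d1 = (ln(S/K) + (r - q + 0.5*sigma^2) * T) / (sigma * sqrt(T)) = -0.46723774
d2 = d1 - sigma * sqrt(T) = -0.60195968
exp(-rT) = 0.98659072; exp(-qT) = 1.00000000
C = S_0 * exp(-qT) * N(d1) - K * exp(-rT) * N(d2)
N(d1) = 0.32016490; N(d2) = 0.27360049
C = 1.1200 * 1.00000000 * 0.32016490 - 1.2200 * 0.98659072 * 0.27360049 = 0.0293


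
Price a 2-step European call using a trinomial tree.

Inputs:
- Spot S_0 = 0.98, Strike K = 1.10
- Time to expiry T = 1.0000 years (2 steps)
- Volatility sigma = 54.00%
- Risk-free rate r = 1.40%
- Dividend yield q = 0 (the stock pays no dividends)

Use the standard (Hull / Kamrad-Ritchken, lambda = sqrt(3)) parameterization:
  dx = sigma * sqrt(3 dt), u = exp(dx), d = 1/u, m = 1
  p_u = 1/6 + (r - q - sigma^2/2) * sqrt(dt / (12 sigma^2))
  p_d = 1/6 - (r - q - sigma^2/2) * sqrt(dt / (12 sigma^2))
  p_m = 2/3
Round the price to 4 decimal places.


dt = T/N = 0.500000; dx = sigma*sqrt(3*dt) = 0.661362
u = exp(dx) = 1.937430; d = 1/u = 0.516148
p_u = 0.116845, p_m = 0.666667, p_d = 0.216488
Discount per step: exp(-r*dt) = 0.993024
Stock lattice S(k, j) with j the centered position index:
  k=0: S(0,+0) = 0.9800
  k=1: S(1,-1) = 0.5058; S(1,+0) = 0.9800; S(1,+1) = 1.8987
  k=2: S(2,-2) = 0.2611; S(2,-1) = 0.5058; S(2,+0) = 0.9800; S(2,+1) = 1.8987; S(2,+2) = 3.6786
Terminal payoffs V(N, j) = max(S_T - K, 0):
  V(2,-2) = 0.000000; V(2,-1) = 0.000000; V(2,+0) = 0.000000; V(2,+1) = 0.798681; V(2,+2) = 2.578561
Backward induction: V(k, j) = exp(-r*dt) * [p_u * V(k+1, j+1) + p_m * V(k+1, j) + p_d * V(k+1, j-1)]
  V(1,-1) = exp(-r*dt) * [p_u*0.000000 + p_m*0.000000 + p_d*0.000000] = 0.000000
  V(1,+0) = exp(-r*dt) * [p_u*0.798681 + p_m*0.000000 + p_d*0.000000] = 0.092671
  V(1,+1) = exp(-r*dt) * [p_u*2.578561 + p_m*0.798681 + p_d*0.000000] = 0.827931
  V(0,+0) = exp(-r*dt) * [p_u*0.827931 + p_m*0.092671 + p_d*0.000000] = 0.157415

Answer: Price = V(0,0) = 0.1574


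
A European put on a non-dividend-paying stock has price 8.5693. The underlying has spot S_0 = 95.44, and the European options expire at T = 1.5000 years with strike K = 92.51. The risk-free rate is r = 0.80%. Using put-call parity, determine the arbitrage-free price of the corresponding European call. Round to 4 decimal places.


Put-call parity: C - P = S_0 * exp(-qT) - K * exp(-rT).
S_0 * exp(-qT) = 95.4400 * 1.00000000 = 95.44000000
K * exp(-rT) = 92.5100 * 0.98807171 = 91.40651416
C = P + S*exp(-qT) - K*exp(-rT)
C = 8.5693 + 95.44000000 - 91.40651416 = 12.6028

Answer: Call price = 12.6028


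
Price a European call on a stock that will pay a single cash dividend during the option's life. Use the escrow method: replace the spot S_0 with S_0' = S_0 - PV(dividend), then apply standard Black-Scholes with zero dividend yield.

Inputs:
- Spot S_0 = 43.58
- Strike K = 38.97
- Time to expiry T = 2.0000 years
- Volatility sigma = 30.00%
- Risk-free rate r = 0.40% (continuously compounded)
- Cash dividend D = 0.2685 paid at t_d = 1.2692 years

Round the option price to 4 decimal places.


Answer: Price = 9.4538

Derivation:
PV(D) = D * exp(-r * t_d) = 0.2685 * 0.99493607 = 0.26714033
S_0' = S_0 - PV(D) = 43.5800 - 0.26714033 = 43.31285967
d1 = (ln(S_0'/K) + (r + sigma^2/2)*T) / (sigma*sqrt(T)) = 0.48002524
d2 = d1 - sigma*sqrt(T) = 0.05576117
exp(-rT) = 0.99203191
N(d1) = 0.68439528; N(d2) = 0.52223397
C = S_0' * N(d1) - K * exp(-rT) * N(d2) = 43.31285967 * 0.68439528 - 38.9700 * 0.99203191 * 0.52223397 = 9.4538


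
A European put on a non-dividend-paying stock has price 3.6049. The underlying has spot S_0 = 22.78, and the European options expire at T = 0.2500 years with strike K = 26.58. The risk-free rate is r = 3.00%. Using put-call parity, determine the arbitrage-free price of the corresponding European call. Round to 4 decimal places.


Put-call parity: C - P = S_0 * exp(-qT) - K * exp(-rT).
S_0 * exp(-qT) = 22.7800 * 1.00000000 = 22.78000000
K * exp(-rT) = 26.5800 * 0.99252805 = 26.38139570
C = P + S*exp(-qT) - K*exp(-rT)
C = 3.6049 + 22.78000000 - 26.38139570 = 0.0035

Answer: Call price = 0.0035


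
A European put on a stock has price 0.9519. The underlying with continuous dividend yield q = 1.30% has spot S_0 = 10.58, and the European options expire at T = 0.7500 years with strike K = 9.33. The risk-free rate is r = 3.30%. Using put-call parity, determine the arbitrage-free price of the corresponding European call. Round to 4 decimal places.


Answer: Call price = 2.3273

Derivation:
Put-call parity: C - P = S_0 * exp(-qT) - K * exp(-rT).
S_0 * exp(-qT) = 10.5800 * 0.99029738 = 10.47734625
K * exp(-rT) = 9.3300 * 0.97555377 = 9.10191667
C = P + S*exp(-qT) - K*exp(-rT)
C = 0.9519 + 10.47734625 - 9.10191667 = 2.3273


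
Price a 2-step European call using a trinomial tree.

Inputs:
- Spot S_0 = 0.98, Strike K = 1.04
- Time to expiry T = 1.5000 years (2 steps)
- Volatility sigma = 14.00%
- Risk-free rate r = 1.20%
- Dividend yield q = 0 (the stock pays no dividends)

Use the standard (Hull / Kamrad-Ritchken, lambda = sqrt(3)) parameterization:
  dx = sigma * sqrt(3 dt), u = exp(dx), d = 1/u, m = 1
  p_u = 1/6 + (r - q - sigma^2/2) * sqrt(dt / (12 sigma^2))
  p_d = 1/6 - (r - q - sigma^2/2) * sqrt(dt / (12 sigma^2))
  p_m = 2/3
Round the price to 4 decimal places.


dt = T/N = 0.750000; dx = sigma*sqrt(3*dt) = 0.210000
u = exp(dx) = 1.233678; d = 1/u = 0.810584
p_u = 0.170595, p_m = 0.666667, p_d = 0.162738
Discount per step: exp(-r*dt) = 0.991040
Stock lattice S(k, j) with j the centered position index:
  k=0: S(0,+0) = 0.9800
  k=1: S(1,-1) = 0.7944; S(1,+0) = 0.9800; S(1,+1) = 1.2090
  k=2: S(2,-2) = 0.6439; S(2,-1) = 0.7944; S(2,+0) = 0.9800; S(2,+1) = 1.2090; S(2,+2) = 1.4915
Terminal payoffs V(N, j) = max(S_T - K, 0):
  V(2,-2) = 0.000000; V(2,-1) = 0.000000; V(2,+0) = 0.000000; V(2,+1) = 0.169004; V(2,+2) = 0.451522
Backward induction: V(k, j) = exp(-r*dt) * [p_u * V(k+1, j+1) + p_m * V(k+1, j) + p_d * V(k+1, j-1)]
  V(1,-1) = exp(-r*dt) * [p_u*0.000000 + p_m*0.000000 + p_d*0.000000] = 0.000000
  V(1,+0) = exp(-r*dt) * [p_u*0.169004 + p_m*0.000000 + p_d*0.000000] = 0.028573
  V(1,+1) = exp(-r*dt) * [p_u*0.451522 + p_m*0.169004 + p_d*0.000000] = 0.187998
  V(0,+0) = exp(-r*dt) * [p_u*0.187998 + p_m*0.028573 + p_d*0.000000] = 0.050662

Answer: Price = V(0,0) = 0.0507


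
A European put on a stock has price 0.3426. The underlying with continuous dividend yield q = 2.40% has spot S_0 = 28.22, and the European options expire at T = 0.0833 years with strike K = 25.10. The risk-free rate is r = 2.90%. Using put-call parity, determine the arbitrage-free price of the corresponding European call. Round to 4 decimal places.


Answer: Call price = 3.4668

Derivation:
Put-call parity: C - P = S_0 * exp(-qT) - K * exp(-rT).
S_0 * exp(-qT) = 28.2200 * 0.99800280 = 28.16363893
K * exp(-rT) = 25.1000 * 0.99758722 = 25.03943911
C = P + S*exp(-qT) - K*exp(-rT)
C = 0.3426 + 28.16363893 - 25.03943911 = 3.4668


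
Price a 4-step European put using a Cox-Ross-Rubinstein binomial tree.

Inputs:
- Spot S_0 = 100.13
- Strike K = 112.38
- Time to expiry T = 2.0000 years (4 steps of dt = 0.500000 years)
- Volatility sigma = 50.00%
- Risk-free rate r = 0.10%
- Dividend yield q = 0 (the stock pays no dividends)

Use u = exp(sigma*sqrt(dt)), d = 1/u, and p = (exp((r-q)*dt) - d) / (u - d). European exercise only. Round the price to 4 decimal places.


dt = T/N = 0.500000
u = exp(sigma*sqrt(dt)) = 1.424119; d = 1/u = 0.702189
p = (exp((r-q)*dt) - d) / (u - d) = 0.413214
Discount per step: exp(-r*dt) = 0.999500
Stock lattice S(k, i) with i counting down-moves:
  k=0: S(0,0) = 100.1300
  k=1: S(1,0) = 142.5970; S(1,1) = 70.3101
  k=2: S(2,0) = 203.0752; S(2,1) = 100.1300; S(2,2) = 49.3710
  k=3: S(3,0) = 289.2032; S(3,1) = 142.5970; S(3,2) = 70.3101; S(3,3) = 34.6677
  k=4: S(4,0) = 411.8598; S(4,1) = 203.0752; S(4,2) = 100.1300; S(4,3) = 49.3710; S(4,4) = 24.3433
Terminal payoffs V(N, i) = max(K - S_T, 0):
  V(4,0) = 0.000000; V(4,1) = 0.000000; V(4,2) = 12.250000; V(4,3) = 63.009032; V(4,4) = 88.036721
Backward induction: V(k, i) = exp(-r*dt) * [p * V(k+1, i) + (1-p) * V(k+1, i+1)].
  V(3,0) = exp(-r*dt) * [p*0.000000 + (1-p)*0.000000] = 0.000000
  V(3,1) = exp(-r*dt) * [p*0.000000 + (1-p)*12.250000] = 7.184538
  V(3,2) = exp(-r*dt) * [p*12.250000 + (1-p)*63.009032] = 42.013689
  V(3,3) = exp(-r*dt) * [p*63.009032 + (1-p)*88.036721] = 77.656098
  V(2,0) = exp(-r*dt) * [p*0.000000 + (1-p)*7.184538] = 4.213681
  V(2,1) = exp(-r*dt) * [p*7.184538 + (1-p)*42.013689] = 27.607997
  V(2,2) = exp(-r*dt) * [p*42.013689 + (1-p)*77.656098] = 62.896708
  V(1,0) = exp(-r*dt) * [p*4.213681 + (1-p)*27.607997] = 17.932176
  V(1,1) = exp(-r*dt) * [p*27.607997 + (1-p)*62.896708] = 48.290776
  V(0,0) = exp(-r*dt) * [p*17.932176 + (1-p)*48.290776] = 35.728316

Answer: Price = V(0,0) = 35.7283


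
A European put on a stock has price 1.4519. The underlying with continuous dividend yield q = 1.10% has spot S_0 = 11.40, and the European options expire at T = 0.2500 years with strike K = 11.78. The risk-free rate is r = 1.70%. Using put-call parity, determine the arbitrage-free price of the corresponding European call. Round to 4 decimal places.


Answer: Call price = 1.0906

Derivation:
Put-call parity: C - P = S_0 * exp(-qT) - K * exp(-rT).
S_0 * exp(-qT) = 11.4000 * 0.99725378 = 11.36869307
K * exp(-rT) = 11.7800 * 0.99575902 = 11.73004124
C = P + S*exp(-qT) - K*exp(-rT)
C = 1.4519 + 11.36869307 - 11.73004124 = 1.0906


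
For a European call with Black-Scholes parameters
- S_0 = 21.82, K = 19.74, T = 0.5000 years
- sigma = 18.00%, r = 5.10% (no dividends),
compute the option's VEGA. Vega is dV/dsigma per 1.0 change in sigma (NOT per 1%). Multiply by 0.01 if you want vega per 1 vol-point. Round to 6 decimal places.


Answer: Vega = 3.542866

Derivation:
d1 = 1.0510745254; d2 = 0.9237953048
phi(d1) = 0.2296227895; exp(-qT) = 1.0000000000; exp(-rT) = 0.9748223790
Vega = S * exp(-qT) * phi(d1) * sqrt(T) = 21.8200 * 1.0000000000 * 0.2296227895 * 0.7071067812 = 3.542866


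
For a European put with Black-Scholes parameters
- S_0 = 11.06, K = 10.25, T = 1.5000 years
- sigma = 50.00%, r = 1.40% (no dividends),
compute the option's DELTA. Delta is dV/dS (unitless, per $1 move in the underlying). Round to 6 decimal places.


Answer: Delta = -0.321080

Derivation:
d1 = 0.4646801096; d2 = -0.1476923261
phi(d1) = 0.3581145630; exp(-qT) = 1.0000000000; exp(-rT) = 0.9792189646
N(-d1) = 0.3210802772
Delta = -exp(-qT) * N(-d1) = -1.0000000000 * 0.3210802772 = -0.321080


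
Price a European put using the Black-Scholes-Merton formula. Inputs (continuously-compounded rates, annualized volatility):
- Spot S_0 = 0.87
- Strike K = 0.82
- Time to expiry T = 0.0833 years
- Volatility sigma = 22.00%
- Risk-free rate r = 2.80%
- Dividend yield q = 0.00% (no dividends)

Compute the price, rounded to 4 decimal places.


Answer: Price = 0.0047

Derivation:
d1 = (ln(S/K) + (r - q + 0.5*sigma^2) * T) / (sigma * sqrt(T)) = 1.00065051
d2 = d1 - sigma * sqrt(T) = 0.93715468
exp(-rT) = 0.99767032; exp(-qT) = 1.00000000
P = K * exp(-rT) * N(-d2) - S_0 * exp(-qT) * N(-d1)
N(-d1) = 0.15849790; N(-d2) = 0.17433950
P = 0.8200 * 0.99767032 * 0.17433950 - 0.8700 * 1.00000000 * 0.15849790 = 0.0047


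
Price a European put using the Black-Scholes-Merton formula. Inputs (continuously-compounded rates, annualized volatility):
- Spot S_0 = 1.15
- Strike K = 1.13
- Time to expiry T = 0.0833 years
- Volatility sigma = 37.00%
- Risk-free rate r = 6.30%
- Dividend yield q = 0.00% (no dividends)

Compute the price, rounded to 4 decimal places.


d1 = (ln(S/K) + (r - q + 0.5*sigma^2) * T) / (sigma * sqrt(T)) = 0.26682753
d2 = d1 - sigma * sqrt(T) = 0.16003910
exp(-rT) = 0.99476585; exp(-qT) = 1.00000000
P = K * exp(-rT) * N(-d2) - S_0 * exp(-qT) * N(-d1)
N(-d1) = 0.39480098; N(-d2) = 0.43642514
P = 1.1300 * 0.99476585 * 0.43642514 - 1.1500 * 1.00000000 * 0.39480098 = 0.0366

Answer: Price = 0.0366
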